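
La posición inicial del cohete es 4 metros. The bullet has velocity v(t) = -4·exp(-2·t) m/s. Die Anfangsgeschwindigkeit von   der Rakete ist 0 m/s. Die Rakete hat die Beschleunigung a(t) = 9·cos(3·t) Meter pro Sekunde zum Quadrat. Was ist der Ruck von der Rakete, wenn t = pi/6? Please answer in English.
To solve this, we need to take 1 derivative of our acceleration equation a(t) = 9·cos(3·t). The derivative of acceleration gives jerk: j(t) = -27·sin(3·t). From the given jerk equation j(t) = -27·sin(3·t), we substitute t = pi/6 to get j = -27.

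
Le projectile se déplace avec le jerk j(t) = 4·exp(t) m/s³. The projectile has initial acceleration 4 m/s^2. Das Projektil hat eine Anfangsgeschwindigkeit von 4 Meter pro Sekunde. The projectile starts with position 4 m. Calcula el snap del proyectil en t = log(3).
Para resolver esto, necesitamos tomar 1 derivada de nuestra ecuación de la sacudida j(t) = 4·exp(t). Tomando d/dt de j(t), encontramos s(t) = 4·exp(t). De la ecuación del snap s(t) = 4·exp(t), sustituimos t = log(3) para obtener s = 12.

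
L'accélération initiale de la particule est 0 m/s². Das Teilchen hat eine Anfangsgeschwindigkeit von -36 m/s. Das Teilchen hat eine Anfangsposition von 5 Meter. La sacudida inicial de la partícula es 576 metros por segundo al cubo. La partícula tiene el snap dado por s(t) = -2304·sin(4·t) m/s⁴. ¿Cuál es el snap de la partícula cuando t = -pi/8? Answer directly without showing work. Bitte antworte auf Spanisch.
En t = -pi/8, s = 2304.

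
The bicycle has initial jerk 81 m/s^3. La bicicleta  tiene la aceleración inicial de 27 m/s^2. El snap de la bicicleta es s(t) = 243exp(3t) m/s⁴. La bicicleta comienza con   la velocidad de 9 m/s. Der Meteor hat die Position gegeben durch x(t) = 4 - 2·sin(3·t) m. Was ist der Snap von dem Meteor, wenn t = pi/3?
Um dies zu lösen, müssen wir 4 Ableitungen unserer Gleichung für die Position x(t) = 4 - 2·sin(3·t) nehmen. Die Ableitung von der Position ergibt die Geschwindigkeit: v(t) = -6·cos(3·t). Mit d/dt von v(t) finden wir a(t) = 18·sin(3·t). Mit d/dt von a(t) finden wir j(t) = 54·cos(3·t). Mit d/dt von j(t) finden wir s(t) = -162·sin(3·t). Wir haben den Snap s(t) = -162·sin(3·t). Durch Einsetzen von t = pi/3: s(pi/3) = 0.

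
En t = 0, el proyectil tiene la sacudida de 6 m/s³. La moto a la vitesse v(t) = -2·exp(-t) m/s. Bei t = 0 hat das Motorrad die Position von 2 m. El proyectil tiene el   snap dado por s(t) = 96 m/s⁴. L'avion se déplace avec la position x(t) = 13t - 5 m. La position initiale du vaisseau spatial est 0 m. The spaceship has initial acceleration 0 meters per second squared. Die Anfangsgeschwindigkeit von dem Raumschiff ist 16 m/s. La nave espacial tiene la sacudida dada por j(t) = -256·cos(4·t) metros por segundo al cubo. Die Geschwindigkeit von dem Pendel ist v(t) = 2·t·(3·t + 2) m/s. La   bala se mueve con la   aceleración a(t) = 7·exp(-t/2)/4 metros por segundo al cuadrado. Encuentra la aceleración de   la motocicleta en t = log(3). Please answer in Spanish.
Para resolver esto, necesitamos tomar 1 derivada de nuestra ecuación de la velocidad v(t) = -2·exp(-t). La derivada de la velocidad da la aceleración: a(t) = 2·exp(-t). De la ecuación de la aceleración a(t) = 2·exp(-t), sustituimos t = log(3) para obtener a = 2/3.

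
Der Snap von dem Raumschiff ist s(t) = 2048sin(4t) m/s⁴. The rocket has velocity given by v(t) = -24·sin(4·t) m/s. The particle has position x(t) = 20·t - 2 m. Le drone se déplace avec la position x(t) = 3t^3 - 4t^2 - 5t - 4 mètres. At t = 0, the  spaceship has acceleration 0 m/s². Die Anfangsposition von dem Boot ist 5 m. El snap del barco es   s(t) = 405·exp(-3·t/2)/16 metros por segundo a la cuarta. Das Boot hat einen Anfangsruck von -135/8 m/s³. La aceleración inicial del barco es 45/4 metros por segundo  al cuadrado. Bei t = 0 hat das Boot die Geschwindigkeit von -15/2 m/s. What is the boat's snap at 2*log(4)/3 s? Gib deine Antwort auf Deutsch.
Wir haben den Snap s(t) = 405·exp(-3·t/2)/16. Durch Einsetzen von t = 2*log(4)/3: s(2*log(4)/3) = 405/64.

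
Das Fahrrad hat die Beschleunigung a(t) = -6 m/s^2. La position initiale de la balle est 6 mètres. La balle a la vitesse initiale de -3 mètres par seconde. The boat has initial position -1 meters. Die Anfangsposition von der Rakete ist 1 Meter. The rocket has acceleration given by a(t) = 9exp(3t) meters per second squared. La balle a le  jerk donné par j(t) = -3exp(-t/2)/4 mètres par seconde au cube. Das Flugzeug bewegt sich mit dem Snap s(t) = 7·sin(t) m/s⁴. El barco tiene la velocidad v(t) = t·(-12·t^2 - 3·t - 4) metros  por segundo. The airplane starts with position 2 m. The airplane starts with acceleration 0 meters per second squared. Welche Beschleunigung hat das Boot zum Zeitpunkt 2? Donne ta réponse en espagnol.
Partiendo de la velocidad v(t) = t·(-12·t^2 - 3·t - 4), tomamos 1 derivada. La derivada de la velocidad da la aceleración: a(t) = -12·t^2 + t·(-24·t - 3) - 3·t - 4. Usando a(t) = -12·t^2 + t·(-24·t - 3) - 3·t - 4 y sustituyendo t = 2, encontramos a = -160.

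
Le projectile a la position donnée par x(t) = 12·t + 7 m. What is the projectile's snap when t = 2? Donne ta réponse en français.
Pour résoudre ceci, nous devons prendre 4 dérivées de notre équation de la position x(t) = 12·t + 7. En prenant d/dt de x(t), nous trouvons v(t) = 12. En dérivant la vitesse, nous obtenons l'accélération: a(t) = 0. La dérivée de l'accélération donne le jerk: j(t) = 0. La dérivée du jerk donne le snap: s(t) = 0. Nous avons le snap s(t) = 0. En substituant t = 2: s(2) = 0.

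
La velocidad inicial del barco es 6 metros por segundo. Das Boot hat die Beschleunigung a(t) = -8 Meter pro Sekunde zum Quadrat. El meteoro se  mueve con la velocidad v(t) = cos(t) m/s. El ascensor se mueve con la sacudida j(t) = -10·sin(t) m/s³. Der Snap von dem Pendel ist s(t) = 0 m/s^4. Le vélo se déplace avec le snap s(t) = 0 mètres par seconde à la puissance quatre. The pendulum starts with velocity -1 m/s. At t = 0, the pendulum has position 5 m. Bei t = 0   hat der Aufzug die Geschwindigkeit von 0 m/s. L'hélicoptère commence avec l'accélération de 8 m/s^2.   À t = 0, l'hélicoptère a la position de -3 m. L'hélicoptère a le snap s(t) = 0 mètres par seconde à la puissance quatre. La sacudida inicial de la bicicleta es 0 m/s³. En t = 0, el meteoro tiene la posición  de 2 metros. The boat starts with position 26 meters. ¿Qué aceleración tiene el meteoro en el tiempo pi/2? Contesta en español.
Debemos derivar nuestra ecuación de la velocidad v(t) = cos(t) 1 vez. La derivada de la velocidad da la aceleración: a(t) = -sin(t). Usando a(t) = -sin(t) y sustituyendo t = pi/2, encontramos a = -1.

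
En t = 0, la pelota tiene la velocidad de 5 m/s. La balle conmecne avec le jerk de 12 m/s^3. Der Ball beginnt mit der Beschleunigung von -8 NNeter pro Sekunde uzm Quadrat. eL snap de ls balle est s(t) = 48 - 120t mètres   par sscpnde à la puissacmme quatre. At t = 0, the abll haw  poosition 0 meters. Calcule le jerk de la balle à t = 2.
Nous devons trouver la primitive de notre équation du snap s(t) = 48 - 120·t 1 fois. La primitive du snap, avec j(0) = 12, donne le jerk: j(t) = -60·t^2 + 48·t + 12. De l'équation du jerk j(t) = -60·t^2 + 48·t + 12, nous substituons t = 2 pour obtenir j = -132.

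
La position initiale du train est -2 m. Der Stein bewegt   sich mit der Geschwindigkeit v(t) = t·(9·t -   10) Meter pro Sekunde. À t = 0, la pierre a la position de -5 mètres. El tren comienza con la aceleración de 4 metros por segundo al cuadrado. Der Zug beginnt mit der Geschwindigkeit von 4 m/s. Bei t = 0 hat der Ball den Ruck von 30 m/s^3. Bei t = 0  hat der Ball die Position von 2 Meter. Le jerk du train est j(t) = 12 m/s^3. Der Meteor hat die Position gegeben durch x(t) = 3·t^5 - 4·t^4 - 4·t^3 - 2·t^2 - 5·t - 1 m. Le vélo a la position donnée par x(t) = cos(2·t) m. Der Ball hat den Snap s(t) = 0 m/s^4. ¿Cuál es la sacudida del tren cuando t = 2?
Usando j(t) = 12 y sustituyendo t = 2, encontramos j = 12.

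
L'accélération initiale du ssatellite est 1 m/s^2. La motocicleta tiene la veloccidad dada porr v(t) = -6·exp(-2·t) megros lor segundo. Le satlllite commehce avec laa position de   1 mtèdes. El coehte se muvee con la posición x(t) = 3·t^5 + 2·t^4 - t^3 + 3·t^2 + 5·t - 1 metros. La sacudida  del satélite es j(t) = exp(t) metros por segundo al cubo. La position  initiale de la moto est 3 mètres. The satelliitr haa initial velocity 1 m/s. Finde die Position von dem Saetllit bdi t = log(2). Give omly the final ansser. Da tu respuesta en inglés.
The answer is 2.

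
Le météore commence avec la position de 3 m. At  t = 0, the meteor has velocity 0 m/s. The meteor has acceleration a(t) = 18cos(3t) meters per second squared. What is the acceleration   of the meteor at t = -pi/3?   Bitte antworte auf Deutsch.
Mit a(t) = 18·cos(3·t) und Einsetzen von t = -pi/3, finden wir a = -18.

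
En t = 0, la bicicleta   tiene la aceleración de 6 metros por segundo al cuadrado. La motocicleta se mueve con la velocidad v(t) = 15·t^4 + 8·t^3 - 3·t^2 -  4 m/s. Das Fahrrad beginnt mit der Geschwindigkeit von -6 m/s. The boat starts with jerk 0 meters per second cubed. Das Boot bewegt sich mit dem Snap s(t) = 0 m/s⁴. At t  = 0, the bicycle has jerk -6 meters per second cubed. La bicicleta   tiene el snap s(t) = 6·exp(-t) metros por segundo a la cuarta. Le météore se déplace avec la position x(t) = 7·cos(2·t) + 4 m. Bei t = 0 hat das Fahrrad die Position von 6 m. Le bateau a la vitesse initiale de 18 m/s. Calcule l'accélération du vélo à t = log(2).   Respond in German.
Wir müssen die Stammfunktion unserer Gleichung für den Snap s(t) = 6·exp(-t) 2-mal finden. Die Stammfunktion von dem Snap, mit j(0) = -6, ergibt den Ruck: j(t) = -6·exp(-t). Die Stammfunktion von dem Ruck ist die Beschleunigung. Mit a(0) = 6 erhalten wir a(t) = 6·exp(-t). Aus der Gleichung für die Beschleunigung a(t) = 6·exp(-t), setzen wir t = log(2) ein und erhalten a = 3.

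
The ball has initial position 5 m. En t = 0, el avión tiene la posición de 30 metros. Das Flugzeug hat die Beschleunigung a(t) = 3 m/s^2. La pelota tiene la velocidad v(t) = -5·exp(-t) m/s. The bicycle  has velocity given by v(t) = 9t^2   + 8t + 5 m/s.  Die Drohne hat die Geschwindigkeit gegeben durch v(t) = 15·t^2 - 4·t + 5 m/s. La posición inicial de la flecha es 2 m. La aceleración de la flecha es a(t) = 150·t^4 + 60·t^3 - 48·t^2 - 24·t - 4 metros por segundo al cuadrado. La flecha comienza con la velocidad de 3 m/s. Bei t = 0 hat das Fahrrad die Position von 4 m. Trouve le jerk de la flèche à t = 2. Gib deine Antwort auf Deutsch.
Ausgehend von der Beschleunigung a(t) = 150·t^4 + 60·t^3 - 48·t^2 - 24·t - 4, nehmen wir 1 Ableitung. Durch Ableiten von der Beschleunigung erhalten wir den Ruck: j(t) = 600·t^3 + 180·t^2 - 96·t - 24. Mit j(t) = 600·t^3 + 180·t^2 - 96·t - 24 und Einsetzen von t = 2, finden wir j = 5304.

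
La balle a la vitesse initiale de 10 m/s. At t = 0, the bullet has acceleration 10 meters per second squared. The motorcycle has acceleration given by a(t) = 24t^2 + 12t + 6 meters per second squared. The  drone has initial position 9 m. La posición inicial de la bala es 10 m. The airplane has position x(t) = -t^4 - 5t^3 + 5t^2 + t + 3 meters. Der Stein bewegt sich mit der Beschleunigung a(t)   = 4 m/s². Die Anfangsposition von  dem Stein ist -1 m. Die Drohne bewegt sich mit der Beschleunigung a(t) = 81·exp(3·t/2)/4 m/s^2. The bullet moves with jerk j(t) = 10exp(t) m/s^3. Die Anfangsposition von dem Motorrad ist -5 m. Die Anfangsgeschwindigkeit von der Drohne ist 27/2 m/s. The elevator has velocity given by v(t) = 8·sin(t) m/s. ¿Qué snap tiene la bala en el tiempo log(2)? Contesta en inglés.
To solve this, we need to take 1 derivative of our jerk equation j(t) = 10·exp(t). Differentiating jerk, we get snap: s(t) = 10·exp(t). Using s(t) = 10·exp(t) and substituting t = log(2), we find s = 20.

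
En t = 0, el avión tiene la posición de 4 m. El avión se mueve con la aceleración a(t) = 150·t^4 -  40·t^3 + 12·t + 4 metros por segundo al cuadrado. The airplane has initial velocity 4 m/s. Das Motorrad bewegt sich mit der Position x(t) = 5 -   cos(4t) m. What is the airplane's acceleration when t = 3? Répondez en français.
Nous avons l'accélération a(t) = 150·t^4 - 40·t^3 + 12·t + 4. En substituant t = 3: a(3) = 11110.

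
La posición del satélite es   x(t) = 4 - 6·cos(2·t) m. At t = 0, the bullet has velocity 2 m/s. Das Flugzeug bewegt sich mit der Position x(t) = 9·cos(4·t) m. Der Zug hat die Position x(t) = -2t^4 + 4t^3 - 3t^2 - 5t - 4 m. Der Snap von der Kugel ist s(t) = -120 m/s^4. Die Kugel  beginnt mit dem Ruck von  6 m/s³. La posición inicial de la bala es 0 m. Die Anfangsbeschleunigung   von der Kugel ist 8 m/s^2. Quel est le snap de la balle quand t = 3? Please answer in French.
Nous avons le snap s(t) = -120. En substituant t = 3: s(3) = -120.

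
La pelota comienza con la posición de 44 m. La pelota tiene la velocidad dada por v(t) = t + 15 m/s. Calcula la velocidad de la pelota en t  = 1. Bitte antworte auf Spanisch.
Tenemos la velocidad v(t) = t + 15. Sustituyendo t = 1: v(1) = 16.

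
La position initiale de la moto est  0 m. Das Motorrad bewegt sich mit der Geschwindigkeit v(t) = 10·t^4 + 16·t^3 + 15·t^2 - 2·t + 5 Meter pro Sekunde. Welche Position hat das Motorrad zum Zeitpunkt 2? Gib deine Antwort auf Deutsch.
Wir müssen das Integral unserer Gleichung für die Geschwindigkeit v(t) = 10·t^4 + 16·t^3 + 15·t^2 - 2·t + 5 1-mal finden. Mit ∫v(t)dt und Anwendung von x(0) = 0, finden wir x(t) = 2·t^5 + 4·t^4 + 5·t^3 - t^2 + 5·t. Wir haben die Position x(t) = 2·t^5 + 4·t^4 + 5·t^3 - t^2 + 5·t. Durch Einsetzen von t = 2: x(2) = 174.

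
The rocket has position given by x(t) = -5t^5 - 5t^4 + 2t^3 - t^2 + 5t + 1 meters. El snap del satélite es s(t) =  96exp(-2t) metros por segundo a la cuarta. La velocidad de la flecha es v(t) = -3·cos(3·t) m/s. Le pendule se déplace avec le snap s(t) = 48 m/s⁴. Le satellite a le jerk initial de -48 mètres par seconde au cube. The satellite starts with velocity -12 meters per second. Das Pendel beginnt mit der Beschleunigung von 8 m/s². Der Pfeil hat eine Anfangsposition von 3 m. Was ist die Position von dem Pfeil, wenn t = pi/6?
Um dies zu lösen, müssen wir 1 Integral unserer Gleichung für die Geschwindigkeit v(t) = -3·cos(3·t) finden. Mit ∫v(t)dt und Anwendung von x(0) = 3, finden wir x(t) = 3 - sin(3·t). Mit x(t) = 3 - sin(3·t) und Einsetzen von t = pi/6, finden wir x = 2.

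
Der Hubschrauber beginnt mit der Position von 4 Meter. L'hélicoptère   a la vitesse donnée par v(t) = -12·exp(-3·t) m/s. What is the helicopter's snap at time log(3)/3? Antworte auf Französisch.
En partant de la vitesse v(t) = -12·exp(-3·t), nous prenons 3 dérivées. En prenant d/dt de v(t), nous trouvons a(t) = 36·exp(-3·t). La dérivée de l'accélération donne le jerk: j(t) = -108·exp(-3·t). En prenant d/dt de j(t), nous trouvons s(t) = 324·exp(-3·t). En utilisant s(t) = 324·exp(-3·t) et en substituant t = log(3)/3, nous trouvons s = 108.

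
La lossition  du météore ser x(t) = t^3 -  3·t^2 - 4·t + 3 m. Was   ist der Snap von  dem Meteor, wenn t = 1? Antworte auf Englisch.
To solve this, we need to take 4 derivatives of our position equation x(t) = t^3 - 3·t^2 - 4·t + 3. The derivative of position gives velocity: v(t) = 3·t^2 - 6·t - 4. Differentiating velocity, we get acceleration: a(t) = 6·t - 6. Taking d/dt of a(t), we find j(t) = 6. The derivative of jerk gives snap: s(t) = 0. We have snap s(t) = 0. Substituting t = 1: s(1) = 0.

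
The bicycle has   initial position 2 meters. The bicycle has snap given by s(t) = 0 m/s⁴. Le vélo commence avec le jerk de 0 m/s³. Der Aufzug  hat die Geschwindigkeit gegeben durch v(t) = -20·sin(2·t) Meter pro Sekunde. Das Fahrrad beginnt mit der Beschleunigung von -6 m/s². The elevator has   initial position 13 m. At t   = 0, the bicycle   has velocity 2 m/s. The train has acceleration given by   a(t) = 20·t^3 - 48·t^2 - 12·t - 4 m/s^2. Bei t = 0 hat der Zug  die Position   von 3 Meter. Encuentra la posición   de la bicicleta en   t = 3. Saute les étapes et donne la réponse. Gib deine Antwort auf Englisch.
The answer is -19.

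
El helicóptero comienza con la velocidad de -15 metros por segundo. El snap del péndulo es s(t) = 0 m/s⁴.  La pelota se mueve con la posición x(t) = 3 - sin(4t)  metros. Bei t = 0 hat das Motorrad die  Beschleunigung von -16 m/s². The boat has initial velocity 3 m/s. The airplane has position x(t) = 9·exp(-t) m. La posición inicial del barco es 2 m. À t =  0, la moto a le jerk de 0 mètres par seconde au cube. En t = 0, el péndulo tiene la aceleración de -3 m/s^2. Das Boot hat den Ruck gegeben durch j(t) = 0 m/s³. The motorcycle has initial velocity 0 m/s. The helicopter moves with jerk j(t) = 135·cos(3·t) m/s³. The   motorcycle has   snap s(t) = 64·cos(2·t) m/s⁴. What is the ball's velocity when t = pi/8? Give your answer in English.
Starting from position x(t) = 3 - sin(4·t), we take 1 derivative. Taking d/dt of x(t), we find v(t) = -4·cos(4·t). From the given velocity equation v(t) = -4·cos(4·t), we substitute t = pi/8 to get v = 0.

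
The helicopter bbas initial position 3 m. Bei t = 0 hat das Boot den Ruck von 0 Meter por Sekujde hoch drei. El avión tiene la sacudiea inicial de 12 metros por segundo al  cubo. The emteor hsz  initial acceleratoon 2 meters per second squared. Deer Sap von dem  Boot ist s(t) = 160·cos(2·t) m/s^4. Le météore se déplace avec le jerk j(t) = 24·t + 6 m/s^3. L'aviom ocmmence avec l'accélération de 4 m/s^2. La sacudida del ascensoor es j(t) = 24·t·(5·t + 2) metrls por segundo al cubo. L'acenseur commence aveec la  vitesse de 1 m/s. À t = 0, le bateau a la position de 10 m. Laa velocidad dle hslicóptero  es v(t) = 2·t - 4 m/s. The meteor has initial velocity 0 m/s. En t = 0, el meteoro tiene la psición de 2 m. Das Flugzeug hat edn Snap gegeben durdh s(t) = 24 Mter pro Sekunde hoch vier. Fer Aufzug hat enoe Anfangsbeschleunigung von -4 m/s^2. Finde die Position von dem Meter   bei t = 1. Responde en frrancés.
Nous devons intégrer notre équation du jerk j(t) = 24·t + 6 3 fois. En intégrant le jerk et en utilisant la condition initiale a(0) = 2, nous obtenons a(t) = 12·t^2 + 6·t + 2. En intégrant l'accélération et en utilisant la condition initiale v(0) = 0, nous obtenons v(t) = t·(4·t^2 + 3·t + 2). La primitive de la vitesse est la position. En utilisant x(0) = 2, nous obtenons x(t) = t^4 + t^3 + t^2 + 2. De l'équation de la position x(t) = t^4 + t^3 + t^2 + 2, nous substituons t = 1 pour obtenir x = 5.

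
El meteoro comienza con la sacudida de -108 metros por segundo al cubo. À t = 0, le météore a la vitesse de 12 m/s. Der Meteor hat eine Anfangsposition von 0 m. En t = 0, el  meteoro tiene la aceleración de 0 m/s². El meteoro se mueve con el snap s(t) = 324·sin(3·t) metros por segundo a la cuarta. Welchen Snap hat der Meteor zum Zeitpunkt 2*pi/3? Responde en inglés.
From the given snap equation s(t) = 324·sin(3·t), we substitute t = 2*pi/3 to get s = 0.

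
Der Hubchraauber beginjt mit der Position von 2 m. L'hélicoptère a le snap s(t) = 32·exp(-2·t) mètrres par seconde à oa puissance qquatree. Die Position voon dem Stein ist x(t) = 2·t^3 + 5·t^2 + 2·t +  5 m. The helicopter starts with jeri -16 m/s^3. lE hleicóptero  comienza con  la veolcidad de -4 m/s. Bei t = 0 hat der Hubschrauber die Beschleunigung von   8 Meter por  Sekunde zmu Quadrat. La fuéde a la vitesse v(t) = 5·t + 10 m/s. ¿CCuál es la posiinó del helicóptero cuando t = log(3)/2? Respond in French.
Pour résoudre ceci, nous devons prendre 4 intégrales de notre équation du snap s(t) = 32·exp(-2·t). En intégrant le snap et en utilisant la condition initiale j(0) = -16, nous obtenons j(t) = -16·exp(-2·t). En intégrant le jerk et en utilisant la condition initiale a(0) = 8, nous obtenons a(t) = 8·exp(-2·t). En prenant ∫a(t)dt et en appliquant v(0) = -4, nous trouvons v(t) = -4·exp(-2·t). L'intégrale de la vitesse est la position. En utilisant x(0) = 2, nous obtenons x(t) = 2·exp(-2·t). Nous avons la position x(t) = 2·exp(-2·t). En substituant t = log(3)/2: x(log(3)/2) = 2/3.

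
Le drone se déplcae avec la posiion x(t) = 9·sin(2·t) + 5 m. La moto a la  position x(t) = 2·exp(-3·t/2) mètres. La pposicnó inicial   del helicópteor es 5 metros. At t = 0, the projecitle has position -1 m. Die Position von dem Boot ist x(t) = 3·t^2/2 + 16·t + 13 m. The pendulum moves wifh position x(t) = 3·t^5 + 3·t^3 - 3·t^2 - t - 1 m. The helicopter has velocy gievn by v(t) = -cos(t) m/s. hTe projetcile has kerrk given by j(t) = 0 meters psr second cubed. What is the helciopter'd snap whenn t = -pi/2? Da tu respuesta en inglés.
We must differentiate our velocity equation v(t) = -cos(t) 3 times. Differentiating velocity, we get acceleration: a(t) = sin(t). Differentiating acceleration, we get jerk: j(t) = cos(t). Taking d/dt of j(t), we find s(t) = -sin(t). From the given snap equation s(t) = -sin(t), we substitute t = -pi/2 to get s = 1.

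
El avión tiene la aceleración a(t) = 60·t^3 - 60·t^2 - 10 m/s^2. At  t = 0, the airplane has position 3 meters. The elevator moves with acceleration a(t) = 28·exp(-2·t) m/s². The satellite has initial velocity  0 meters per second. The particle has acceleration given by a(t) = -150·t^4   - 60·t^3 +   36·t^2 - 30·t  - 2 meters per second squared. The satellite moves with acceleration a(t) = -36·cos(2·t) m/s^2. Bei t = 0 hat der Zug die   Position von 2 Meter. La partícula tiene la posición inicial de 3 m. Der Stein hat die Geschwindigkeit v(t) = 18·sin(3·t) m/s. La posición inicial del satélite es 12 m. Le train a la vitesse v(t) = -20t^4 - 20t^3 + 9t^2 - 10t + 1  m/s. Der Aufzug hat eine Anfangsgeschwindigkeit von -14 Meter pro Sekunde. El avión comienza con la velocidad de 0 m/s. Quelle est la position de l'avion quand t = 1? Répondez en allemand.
Ausgehend von der Beschleunigung a(t) = 60·t^3 - 60·t^2 - 10, nehmen wir 2 Integrale. Durch Integration von der Beschleunigung und Verwendung der Anfangsbedingung v(0) = 0, erhalten wir v(t) = 15·t^4 - 20·t^3 - 10·t. Das Integral von der Geschwindigkeit, mit x(0) = 3, ergibt die Position: x(t) = 3·t^5 - 5·t^4 - 5·t^2 + 3. Wir haben die Position x(t) = 3·t^5 - 5·t^4 - 5·t^2 + 3. Durch Einsetzen von t = 1: x(1) = -4.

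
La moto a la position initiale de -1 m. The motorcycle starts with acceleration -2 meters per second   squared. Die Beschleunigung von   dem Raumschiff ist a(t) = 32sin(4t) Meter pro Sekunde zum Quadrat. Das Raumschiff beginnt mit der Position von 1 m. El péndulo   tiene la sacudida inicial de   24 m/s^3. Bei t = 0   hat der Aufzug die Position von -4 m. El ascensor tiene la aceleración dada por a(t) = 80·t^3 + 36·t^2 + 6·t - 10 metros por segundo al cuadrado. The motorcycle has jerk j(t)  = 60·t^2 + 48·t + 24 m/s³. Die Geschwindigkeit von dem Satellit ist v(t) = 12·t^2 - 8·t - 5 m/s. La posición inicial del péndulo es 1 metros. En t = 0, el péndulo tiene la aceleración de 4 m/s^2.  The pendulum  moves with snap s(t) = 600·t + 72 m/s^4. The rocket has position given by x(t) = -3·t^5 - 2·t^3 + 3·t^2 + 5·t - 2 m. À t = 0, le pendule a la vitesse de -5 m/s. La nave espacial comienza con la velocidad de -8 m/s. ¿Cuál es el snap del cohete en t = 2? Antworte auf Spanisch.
Partiendo de la posición x(t) = -3·t^5 - 2·t^3 + 3·t^2 + 5·t - 2, tomamos 4 derivadas. Derivando la posición, obtenemos la velocidad: v(t) = -15·t^4 - 6·t^2 + 6·t + 5. Tomando d/dt de v(t), encontramos a(t) = -60·t^3 - 12·t + 6. Tomando d/dt de a(t), encontramos j(t) = -180·t^2 - 12. Tomando d/dt de j(t), encontramos s(t) = -360·t. Usando s(t) = -360·t y sustituyendo t = 2, encontramos s = -720.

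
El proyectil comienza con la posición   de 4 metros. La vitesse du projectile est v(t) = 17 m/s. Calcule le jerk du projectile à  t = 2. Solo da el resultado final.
Le jerk à t = 2 est j = 0.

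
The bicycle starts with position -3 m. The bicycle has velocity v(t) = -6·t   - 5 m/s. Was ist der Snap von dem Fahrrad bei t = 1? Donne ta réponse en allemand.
Ausgehend von der Geschwindigkeit v(t) = -6·t - 5, nehmen wir 3 Ableitungen. Mit d/dt von v(t) finden wir a(t) = -6. Durch Ableiten von der Beschleunigung erhalten wir den Ruck: j(t) = 0. Die Ableitung von dem Ruck ergibt den Snap: s(t) = 0. Aus der Gleichung für den Snap s(t) = 0, setzen wir t = 1 ein und erhalten s = 0.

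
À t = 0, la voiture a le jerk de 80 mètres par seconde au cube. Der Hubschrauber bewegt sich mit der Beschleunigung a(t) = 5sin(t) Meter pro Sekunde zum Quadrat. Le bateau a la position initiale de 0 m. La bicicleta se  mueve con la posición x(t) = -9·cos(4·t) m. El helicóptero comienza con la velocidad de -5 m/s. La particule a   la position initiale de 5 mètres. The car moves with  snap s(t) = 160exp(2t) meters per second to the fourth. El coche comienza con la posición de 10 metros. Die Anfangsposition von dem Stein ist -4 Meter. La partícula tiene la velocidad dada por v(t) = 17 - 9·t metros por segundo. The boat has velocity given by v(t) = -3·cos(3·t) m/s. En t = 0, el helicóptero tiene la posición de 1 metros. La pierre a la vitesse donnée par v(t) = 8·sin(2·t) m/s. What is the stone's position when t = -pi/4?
To find the answer, we compute 1 antiderivative of v(t) = 8·sin(2·t). Integrating velocity and using the initial condition x(0) = -4, we get x(t) = -4·cos(2·t). We have position x(t) = -4·cos(2·t). Substituting t = -pi/4: x(-pi/4) = 0.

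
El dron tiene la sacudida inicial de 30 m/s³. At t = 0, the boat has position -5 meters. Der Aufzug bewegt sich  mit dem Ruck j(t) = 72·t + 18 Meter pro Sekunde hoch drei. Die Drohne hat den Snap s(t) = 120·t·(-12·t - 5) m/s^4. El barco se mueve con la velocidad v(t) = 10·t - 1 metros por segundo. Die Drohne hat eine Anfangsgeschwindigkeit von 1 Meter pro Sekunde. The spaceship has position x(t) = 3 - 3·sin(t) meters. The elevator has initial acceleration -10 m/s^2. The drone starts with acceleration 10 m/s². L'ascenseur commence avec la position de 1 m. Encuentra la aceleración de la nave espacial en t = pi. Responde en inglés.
We must differentiate our position equation x(t) = 3 - 3·sin(t) 2 times. Taking d/dt of x(t), we find v(t) = -3·cos(t). Differentiating velocity, we get acceleration: a(t) = 3·sin(t). We have acceleration a(t) = 3·sin(t). Substituting t = pi: a(pi) = 0.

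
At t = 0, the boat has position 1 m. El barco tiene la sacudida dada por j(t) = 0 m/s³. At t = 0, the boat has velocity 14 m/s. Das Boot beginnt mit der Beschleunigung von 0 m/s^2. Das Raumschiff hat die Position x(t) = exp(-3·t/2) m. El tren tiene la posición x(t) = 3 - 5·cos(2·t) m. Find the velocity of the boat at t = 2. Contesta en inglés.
Starting from jerk j(t) = 0, we take 2 integrals. Finding the antiderivative of j(t) and using a(0) = 0: a(t) = 0. Taking ∫a(t)dt and applying v(0) = 14, we find v(t) = 14. Using v(t) = 14 and substituting t = 2, we find v = 14.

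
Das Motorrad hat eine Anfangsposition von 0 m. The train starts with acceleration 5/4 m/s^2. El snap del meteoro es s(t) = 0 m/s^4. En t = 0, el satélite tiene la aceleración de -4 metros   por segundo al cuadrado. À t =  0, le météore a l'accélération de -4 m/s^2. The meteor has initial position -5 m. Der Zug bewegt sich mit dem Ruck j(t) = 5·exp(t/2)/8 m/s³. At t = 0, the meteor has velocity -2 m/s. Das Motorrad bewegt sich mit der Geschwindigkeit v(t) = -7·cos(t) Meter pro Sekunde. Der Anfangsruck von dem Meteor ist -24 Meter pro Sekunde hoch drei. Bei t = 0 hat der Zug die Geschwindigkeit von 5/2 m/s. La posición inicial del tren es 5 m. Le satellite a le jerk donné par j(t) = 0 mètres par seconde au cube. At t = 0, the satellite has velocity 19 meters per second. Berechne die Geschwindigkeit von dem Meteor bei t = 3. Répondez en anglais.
We need to integrate our snap equation s(t) = 0 3 times. Taking ∫s(t)dt and applying j(0) = -24, we find j(t) = -24. The integral of jerk is acceleration. Using a(0) = -4, we get a(t) = -24·t - 4. The integral of acceleration, with v(0) = -2, gives velocity: v(t) = -12·t^2 - 4·t - 2. We have velocity v(t) = -12·t^2 - 4·t - 2. Substituting t = 3: v(3) = -122.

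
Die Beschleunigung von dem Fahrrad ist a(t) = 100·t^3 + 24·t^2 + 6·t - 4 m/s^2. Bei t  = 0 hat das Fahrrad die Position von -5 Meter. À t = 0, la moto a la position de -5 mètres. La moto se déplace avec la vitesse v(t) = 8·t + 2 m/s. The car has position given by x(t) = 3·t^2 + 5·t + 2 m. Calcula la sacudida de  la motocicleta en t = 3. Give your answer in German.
Um dies zu lösen, müssen wir 2 Ableitungen unserer Gleichung für die Geschwindigkeit v(t) = 8·t + 2 nehmen. Durch Ableiten von der Geschwindigkeit erhalten wir die Beschleunigung: a(t) = 8. Die Ableitung von der Beschleunigung ergibt den Ruck: j(t) = 0. Wir haben den Ruck j(t) = 0. Durch Einsetzen von t = 3: j(3) = 0.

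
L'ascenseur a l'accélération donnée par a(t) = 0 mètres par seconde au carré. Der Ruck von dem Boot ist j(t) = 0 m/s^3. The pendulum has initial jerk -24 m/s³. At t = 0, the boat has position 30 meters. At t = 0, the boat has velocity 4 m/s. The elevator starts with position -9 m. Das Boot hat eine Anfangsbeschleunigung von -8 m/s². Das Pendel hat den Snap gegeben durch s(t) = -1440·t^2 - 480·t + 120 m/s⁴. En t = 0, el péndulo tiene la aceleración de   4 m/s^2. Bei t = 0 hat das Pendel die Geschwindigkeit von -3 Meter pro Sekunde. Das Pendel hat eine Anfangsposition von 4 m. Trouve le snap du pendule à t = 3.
Nous avons le snap s(t) = -1440·t^2 - 480·t + 120. En substituant t = 3: s(3) = -14280.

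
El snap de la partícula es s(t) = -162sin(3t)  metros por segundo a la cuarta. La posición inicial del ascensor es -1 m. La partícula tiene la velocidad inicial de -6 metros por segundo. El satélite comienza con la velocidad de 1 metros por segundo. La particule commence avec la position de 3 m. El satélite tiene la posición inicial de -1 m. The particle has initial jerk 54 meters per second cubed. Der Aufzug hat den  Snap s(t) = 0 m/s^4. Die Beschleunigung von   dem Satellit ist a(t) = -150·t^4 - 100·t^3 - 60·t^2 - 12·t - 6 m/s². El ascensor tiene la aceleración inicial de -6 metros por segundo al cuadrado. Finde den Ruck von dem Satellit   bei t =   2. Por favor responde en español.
Para resolver esto, necesitamos tomar 1 derivada de nuestra ecuación de la aceleración a(t) = -150·t^4 - 100·t^3 - 60·t^2 - 12·t - 6. La derivada de la aceleración da la sacudida: j(t) = -600·t^3 - 300·t^2 - 120·t - 12. De la ecuación de la sacudida j(t) = -600·t^3 - 300·t^2 - 120·t - 12, sustituimos t = 2 para obtener j = -6252.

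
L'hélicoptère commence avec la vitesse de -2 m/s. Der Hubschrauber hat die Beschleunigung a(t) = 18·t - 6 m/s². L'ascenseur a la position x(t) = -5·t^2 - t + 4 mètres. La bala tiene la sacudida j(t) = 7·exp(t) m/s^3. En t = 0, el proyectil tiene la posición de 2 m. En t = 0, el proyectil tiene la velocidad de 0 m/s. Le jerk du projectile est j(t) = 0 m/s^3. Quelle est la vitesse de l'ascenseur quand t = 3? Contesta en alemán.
Um dies zu lösen, müssen wir 1 Ableitung unserer Gleichung für die Position x(t) = -5·t^2 - t + 4 nehmen. Die Ableitung von der Position ergibt die Geschwindigkeit: v(t) = -10·t - 1. Aus der Gleichung für die Geschwindigkeit v(t) = -10·t - 1, setzen wir t = 3 ein und erhalten v = -31.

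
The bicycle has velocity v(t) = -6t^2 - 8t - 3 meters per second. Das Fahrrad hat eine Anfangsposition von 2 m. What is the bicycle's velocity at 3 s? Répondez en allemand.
Mit v(t) = -6·t^2 - 8·t - 3 und Einsetzen von t = 3, finden wir v = -81.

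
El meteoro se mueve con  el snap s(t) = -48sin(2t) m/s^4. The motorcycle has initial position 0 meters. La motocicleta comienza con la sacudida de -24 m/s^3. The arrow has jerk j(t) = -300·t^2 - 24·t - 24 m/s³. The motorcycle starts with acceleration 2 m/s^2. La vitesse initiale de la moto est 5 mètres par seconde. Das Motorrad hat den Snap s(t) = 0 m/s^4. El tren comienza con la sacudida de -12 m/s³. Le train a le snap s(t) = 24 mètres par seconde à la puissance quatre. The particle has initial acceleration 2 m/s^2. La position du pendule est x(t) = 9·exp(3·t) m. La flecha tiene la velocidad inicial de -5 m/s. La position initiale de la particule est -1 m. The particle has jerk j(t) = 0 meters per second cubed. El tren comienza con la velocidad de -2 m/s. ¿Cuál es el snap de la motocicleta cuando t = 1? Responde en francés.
Nous avons le snap s(t) = 0. En substituant t = 1: s(1) = 0.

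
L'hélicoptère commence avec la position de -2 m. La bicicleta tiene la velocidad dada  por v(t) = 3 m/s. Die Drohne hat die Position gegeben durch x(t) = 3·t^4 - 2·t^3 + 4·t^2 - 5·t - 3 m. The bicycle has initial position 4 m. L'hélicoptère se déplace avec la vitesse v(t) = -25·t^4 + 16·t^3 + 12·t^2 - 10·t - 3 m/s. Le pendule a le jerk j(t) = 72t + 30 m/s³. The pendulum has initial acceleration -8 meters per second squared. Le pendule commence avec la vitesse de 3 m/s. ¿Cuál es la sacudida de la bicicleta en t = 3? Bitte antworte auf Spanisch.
Partiendo de la velocidad v(t) = 3, tomamos 2 derivadas. La derivada de la velocidad da la aceleración: a(t) = 0. Tomando d/dt de a(t), encontramos j(t) = 0. Tenemos la sacudida j(t) = 0. Sustituyendo t = 3: j(3) = 0.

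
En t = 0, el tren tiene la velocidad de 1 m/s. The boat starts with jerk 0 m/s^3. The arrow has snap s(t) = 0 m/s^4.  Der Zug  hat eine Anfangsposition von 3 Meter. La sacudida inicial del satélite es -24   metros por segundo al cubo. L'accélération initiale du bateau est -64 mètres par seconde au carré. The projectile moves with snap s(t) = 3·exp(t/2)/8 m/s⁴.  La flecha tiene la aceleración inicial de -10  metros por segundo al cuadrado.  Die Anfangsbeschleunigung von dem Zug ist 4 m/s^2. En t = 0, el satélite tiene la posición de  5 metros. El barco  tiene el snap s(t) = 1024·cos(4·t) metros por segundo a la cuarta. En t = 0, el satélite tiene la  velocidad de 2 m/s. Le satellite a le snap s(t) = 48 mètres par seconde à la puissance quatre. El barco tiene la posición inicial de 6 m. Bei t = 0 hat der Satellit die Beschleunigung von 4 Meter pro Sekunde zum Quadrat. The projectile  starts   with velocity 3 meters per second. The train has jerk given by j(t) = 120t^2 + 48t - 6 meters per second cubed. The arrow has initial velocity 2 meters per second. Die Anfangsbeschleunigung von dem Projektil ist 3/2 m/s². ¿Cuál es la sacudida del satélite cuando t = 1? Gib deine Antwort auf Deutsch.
Ausgehend von dem Snap s(t) = 48, nehmen wir 1 Stammfunktion. Durch Integration von dem Snap und Verwendung der Anfangsbedingung j(0) = -24, erhalten wir j(t) = 48·t - 24. Aus der Gleichung für den Ruck j(t) = 48·t - 24, setzen wir t = 1 ein und erhalten j = 24.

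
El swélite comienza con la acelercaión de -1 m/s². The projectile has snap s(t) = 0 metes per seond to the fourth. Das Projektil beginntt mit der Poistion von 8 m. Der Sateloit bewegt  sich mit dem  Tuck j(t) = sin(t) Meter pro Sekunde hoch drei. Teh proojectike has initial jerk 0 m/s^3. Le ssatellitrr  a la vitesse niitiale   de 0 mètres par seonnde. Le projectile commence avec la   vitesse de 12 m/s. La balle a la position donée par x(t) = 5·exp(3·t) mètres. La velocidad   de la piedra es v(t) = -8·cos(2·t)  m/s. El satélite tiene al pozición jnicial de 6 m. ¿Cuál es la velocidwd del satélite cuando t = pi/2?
Para resolver esto, necesitamos tomar 2 antiderivadas de nuestra ecuación de la sacudida j(t) = sin(t). Integrando la sacudida y usando la condición inicial a(0) = -1, obtenemos a(t) = -cos(t). La integral de la aceleración, con v(0) = 0, da la velocidad: v(t) = -sin(t). Usando v(t) = -sin(t) y sustituyendo t = pi/2, encontramos v = -1.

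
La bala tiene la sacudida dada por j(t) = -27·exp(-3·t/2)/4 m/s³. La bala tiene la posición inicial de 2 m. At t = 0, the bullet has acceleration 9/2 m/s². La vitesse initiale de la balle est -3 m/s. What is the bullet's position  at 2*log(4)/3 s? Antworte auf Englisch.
Starting from jerk j(t) = -27·exp(-3·t/2)/4, we take 3 antiderivatives. The integral of jerk, with a(0) = 9/2, gives acceleration: a(t) = 9·exp(-3·t/2)/2. Integrating acceleration and using the initial condition v(0) = -3, we get v(t) = -3·exp(-3·t/2). Taking ∫v(t)dt and applying x(0) = 2, we find x(t) = 2·exp(-3·t/2). From the given position equation x(t) = 2·exp(-3·t/2), we substitute t = 2*log(4)/3 to get x = 1/2.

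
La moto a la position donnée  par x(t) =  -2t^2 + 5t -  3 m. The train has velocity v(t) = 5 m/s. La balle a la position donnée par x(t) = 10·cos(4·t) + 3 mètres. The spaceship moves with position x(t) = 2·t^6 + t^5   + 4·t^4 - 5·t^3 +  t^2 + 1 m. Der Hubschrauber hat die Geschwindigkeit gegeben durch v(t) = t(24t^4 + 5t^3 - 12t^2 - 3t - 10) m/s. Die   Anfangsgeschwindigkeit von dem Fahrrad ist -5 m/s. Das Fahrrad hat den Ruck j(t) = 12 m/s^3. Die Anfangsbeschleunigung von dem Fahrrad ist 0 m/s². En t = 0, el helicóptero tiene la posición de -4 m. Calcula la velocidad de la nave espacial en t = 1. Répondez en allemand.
Um dies zu lösen, müssen wir 1 Ableitung unserer Gleichung für die Position x(t) = 2·t^6 + t^5 + 4·t^4 - 5·t^3 + t^2 + 1 nehmen. Die Ableitung von der Position ergibt die Geschwindigkeit: v(t) = 12·t^5 + 5·t^4 + 16·t^3 - 15·t^2 + 2·t. Wir haben die Geschwindigkeit v(t) = 12·t^5 + 5·t^4 + 16·t^3 - 15·t^2 + 2·t. Durch Einsetzen von t = 1: v(1) = 20.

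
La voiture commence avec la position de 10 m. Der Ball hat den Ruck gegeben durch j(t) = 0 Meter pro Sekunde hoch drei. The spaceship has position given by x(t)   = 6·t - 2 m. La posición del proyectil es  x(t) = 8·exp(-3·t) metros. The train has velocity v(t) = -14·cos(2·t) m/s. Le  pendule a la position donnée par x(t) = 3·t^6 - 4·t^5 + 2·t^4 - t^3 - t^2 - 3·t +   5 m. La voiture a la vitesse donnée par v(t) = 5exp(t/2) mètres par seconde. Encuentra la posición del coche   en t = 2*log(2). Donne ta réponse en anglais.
We need to integrate our velocity equation v(t) = 5·exp(t/2) 1 time. Finding the antiderivative of v(t) and using x(0) = 10: x(t) = 10·exp(t/2). From the given position equation x(t) = 10·exp(t/2), we substitute t = 2*log(2) to get x = 20.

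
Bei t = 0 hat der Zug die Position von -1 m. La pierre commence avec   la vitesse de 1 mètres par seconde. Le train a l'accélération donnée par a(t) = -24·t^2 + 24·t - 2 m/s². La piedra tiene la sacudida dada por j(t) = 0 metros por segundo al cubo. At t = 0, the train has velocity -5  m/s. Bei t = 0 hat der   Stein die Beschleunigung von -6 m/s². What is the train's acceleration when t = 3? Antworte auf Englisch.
From the given acceleration equation a(t) = -24·t^2 + 24·t - 2, we substitute t = 3 to get a = -146.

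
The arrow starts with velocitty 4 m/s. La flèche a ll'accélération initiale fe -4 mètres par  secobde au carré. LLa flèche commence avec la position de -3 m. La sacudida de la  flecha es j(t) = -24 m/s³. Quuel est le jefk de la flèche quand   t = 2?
De l'équation du jerk j(t) = -24, nous substituons t = 2 pour obtenir j = -24.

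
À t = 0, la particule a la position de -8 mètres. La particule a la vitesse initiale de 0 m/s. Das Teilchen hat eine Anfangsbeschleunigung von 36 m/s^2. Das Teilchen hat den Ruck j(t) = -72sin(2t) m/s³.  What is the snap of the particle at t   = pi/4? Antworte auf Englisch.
To solve this, we need to take 1 derivative of our jerk equation j(t) = -72·sin(2·t). Taking d/dt of j(t), we find s(t) = -144·cos(2·t). From the given snap equation s(t) = -144·cos(2·t), we substitute t = pi/4 to get s = 0.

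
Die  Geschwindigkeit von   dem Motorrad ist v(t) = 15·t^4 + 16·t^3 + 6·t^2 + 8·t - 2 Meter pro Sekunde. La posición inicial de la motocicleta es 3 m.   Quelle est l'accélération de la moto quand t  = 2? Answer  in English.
Starting from velocity v(t) = 15·t^4 + 16·t^3 + 6·t^2 + 8·t - 2, we take 1 derivative. Differentiating velocity, we get acceleration: a(t) = 60·t^3 + 48·t^2 + 12·t + 8. From the given acceleration equation a(t) = 60·t^3 + 48·t^2 + 12·t + 8, we substitute t = 2 to get a = 704.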